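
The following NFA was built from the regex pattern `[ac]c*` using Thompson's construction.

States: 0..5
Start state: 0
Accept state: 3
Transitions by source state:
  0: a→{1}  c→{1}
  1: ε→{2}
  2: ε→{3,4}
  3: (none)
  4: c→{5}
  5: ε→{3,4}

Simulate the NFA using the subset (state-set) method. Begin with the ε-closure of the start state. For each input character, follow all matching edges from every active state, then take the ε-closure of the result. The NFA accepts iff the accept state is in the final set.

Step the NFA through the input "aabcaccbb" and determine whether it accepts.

Answer: REJECT

Derivation:
start: ε-closure({0}) = {0}
'a' @ 1: {1,2,3,4}  (accept∈set)
'a' @ 2: {}  — no active states
rest 'bcaccbb' ignored (set empty)
end set {} — state 3 not in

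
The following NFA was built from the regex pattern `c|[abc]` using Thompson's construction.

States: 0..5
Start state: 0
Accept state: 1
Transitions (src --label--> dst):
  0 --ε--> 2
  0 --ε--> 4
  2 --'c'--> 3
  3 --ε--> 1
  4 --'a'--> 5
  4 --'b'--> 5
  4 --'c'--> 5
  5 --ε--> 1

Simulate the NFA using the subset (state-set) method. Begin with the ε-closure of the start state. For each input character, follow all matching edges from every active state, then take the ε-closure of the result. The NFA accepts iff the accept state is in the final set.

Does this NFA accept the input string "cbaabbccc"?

Answer: REJECT

Steps:
S₀ = ε-closure({0}) = {0,2,4}
'c' @ 1: {1,3,5}  ✓accept
'b' @ 2: {}  — no active states
rest 'aabbccc' ignored (set empty)
after full input: {}  (accept=1 not in)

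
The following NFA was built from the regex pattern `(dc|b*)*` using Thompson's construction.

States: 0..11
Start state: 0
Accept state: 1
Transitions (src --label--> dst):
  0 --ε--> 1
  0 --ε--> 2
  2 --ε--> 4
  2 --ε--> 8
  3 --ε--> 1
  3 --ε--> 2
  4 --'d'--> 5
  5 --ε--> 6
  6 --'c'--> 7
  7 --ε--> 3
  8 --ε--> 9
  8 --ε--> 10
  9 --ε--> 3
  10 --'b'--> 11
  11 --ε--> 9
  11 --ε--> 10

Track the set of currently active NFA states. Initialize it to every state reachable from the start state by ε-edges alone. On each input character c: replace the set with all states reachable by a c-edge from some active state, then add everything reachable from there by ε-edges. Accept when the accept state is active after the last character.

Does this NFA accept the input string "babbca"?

S₀ = ε-closure({0}) = {0,1,2,3,4,8,9,10}
'b' @ 1: {1,2,3,4,8,9,10,11}  ✓accept
'a' @ 2: {}  — no active states
rest 'bbca' ignored (set empty)
final: {}; accept 1 not in set

Answer: REJECT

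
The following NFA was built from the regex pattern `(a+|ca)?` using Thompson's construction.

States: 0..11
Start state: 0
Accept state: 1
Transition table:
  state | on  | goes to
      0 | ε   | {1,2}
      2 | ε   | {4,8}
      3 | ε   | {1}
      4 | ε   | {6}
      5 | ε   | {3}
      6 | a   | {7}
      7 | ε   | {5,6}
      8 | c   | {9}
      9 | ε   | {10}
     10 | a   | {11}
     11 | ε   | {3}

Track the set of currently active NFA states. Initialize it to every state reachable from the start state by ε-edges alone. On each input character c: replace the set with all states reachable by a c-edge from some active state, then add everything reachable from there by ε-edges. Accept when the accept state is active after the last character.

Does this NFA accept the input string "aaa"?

initial (ε-close {0}): {0,1,2,4,6,8}
'a' @ 1: {1,3,5,6,7}  (accept∈set)
'a' @ 2: {1,3,5,6,7}  (accept∈set)
'a' @ 3: {1,3,5,6,7}  (accept∈set)
after full input: {1,3,5,6,7}  (accept=1 in)

Answer: ACCEPT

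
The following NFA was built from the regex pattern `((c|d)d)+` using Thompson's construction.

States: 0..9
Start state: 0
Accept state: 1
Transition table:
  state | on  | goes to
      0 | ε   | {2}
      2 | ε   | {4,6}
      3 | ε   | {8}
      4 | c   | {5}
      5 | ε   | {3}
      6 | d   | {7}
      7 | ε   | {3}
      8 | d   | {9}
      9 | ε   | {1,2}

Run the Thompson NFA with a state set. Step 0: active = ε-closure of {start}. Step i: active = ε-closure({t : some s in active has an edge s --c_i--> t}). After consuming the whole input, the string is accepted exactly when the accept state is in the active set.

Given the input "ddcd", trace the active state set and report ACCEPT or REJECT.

Answer: ACCEPT

Steps:
start: ε-closure({0}) = {0,2,4,6}
'd' @ 1: {3,7,8}
'd' @ 2: {1,2,4,6,9}  ✓accept
'c' @ 3: {3,5,8}
'd' @ 4: {1,2,4,6,9}  ✓accept
after full input: {1,2,4,6,9}  (accept=1 in)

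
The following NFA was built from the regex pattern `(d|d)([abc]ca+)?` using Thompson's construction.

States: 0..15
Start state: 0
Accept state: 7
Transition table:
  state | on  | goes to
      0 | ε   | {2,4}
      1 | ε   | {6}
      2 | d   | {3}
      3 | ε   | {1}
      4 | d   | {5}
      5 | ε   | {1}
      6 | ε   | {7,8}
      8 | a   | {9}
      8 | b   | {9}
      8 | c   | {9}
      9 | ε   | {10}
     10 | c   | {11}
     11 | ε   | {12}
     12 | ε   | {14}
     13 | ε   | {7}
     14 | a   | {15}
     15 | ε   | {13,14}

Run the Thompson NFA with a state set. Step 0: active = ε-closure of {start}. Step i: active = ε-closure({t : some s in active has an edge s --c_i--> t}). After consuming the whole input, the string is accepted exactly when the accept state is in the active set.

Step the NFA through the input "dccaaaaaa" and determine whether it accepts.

Answer: ACCEPT

Derivation:
start: ε-closure({0}) = {0,2,4}
'd' @ 1: {1,3,5,6,7,8}  ✓accept
'c' @ 2: {9,10}
'c' @ 3: {11,12,14}
'a' @ 4: {7,13,14,15}  ✓accept
'a' @ 5: {7,13,14,15}  ✓accept
'a' @ 6: {7,13,14,15}  ✓accept
'a' @ 7: {7,13,14,15}  ✓accept
'a' @ 8: {7,13,14,15}  ✓accept
'a' @ 9: {7,13,14,15}  ✓accept
after full input: {7,13,14,15}  (accept=7 in)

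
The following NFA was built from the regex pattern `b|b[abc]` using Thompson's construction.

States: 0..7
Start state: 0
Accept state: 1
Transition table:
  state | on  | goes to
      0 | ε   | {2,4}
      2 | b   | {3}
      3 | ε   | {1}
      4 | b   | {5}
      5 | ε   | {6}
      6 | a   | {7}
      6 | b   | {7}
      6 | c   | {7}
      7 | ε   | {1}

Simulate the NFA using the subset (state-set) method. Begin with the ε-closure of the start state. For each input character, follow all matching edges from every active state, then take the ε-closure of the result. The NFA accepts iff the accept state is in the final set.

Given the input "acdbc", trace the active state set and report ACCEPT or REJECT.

start: ε-closure({0}) = {0,2,4}
'a' @ 1: {}  — state set empty
rest 'cdbc' ignored (set empty)
after full input: {}  (accept=1 not in)

Answer: REJECT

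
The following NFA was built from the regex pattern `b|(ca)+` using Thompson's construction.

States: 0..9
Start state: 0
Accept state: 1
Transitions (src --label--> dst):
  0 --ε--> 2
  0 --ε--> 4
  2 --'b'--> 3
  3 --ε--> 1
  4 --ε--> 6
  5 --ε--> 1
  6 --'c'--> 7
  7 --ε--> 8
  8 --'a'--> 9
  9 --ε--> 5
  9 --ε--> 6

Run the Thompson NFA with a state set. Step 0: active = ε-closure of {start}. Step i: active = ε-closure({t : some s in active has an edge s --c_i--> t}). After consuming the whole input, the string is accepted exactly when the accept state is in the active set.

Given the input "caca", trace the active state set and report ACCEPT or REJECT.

S₀ = ε-closure({0}) = {0,2,4,6}
'c' @ 1: {7,8}
'a' @ 2: {1,5,6,9}  [accepting]
'c' @ 3: {7,8}
'a' @ 4: {1,5,6,9}  [accepting]
after full input: {1,5,6,9}  (accept=1 in)

Answer: ACCEPT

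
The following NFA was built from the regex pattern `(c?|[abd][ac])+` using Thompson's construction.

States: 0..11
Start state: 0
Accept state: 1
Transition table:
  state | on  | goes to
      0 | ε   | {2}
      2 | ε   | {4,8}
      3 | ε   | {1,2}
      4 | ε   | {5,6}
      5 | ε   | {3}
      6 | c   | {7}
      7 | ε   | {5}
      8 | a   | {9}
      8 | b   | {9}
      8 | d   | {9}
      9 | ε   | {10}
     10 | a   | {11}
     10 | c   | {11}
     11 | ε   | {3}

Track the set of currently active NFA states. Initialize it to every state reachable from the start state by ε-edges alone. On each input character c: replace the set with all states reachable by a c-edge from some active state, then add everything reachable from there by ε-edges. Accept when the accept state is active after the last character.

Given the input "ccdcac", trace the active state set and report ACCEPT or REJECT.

S₀ = ε-closure({0}) = {0,1,2,3,4,5,6,8}
'c' @ 1: {1,2,3,4,5,6,7,8}  (accept∈set)
'c' @ 2: {1,2,3,4,5,6,7,8}  (accept∈set)
'd' @ 3: {9,10}
'c' @ 4: {1,2,3,4,5,6,8,11}  (accept∈set)
'a' @ 5: {9,10}
'c' @ 6: {1,2,3,4,5,6,8,11}  (accept∈set)
end set {1,2,3,4,5,6,8,11} — state 1 in

Answer: ACCEPT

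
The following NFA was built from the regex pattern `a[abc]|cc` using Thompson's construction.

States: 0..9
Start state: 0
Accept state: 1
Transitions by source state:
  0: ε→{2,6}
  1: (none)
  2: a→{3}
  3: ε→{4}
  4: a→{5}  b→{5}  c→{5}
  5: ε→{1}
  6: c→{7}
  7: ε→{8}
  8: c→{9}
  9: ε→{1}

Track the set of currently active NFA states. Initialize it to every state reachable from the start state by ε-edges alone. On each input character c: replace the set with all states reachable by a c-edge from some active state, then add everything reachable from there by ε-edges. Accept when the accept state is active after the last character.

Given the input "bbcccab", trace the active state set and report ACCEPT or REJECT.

start: ε-closure({0}) = {0,2,6}
'b' @ 1: {}  — no active states
rest 'bcccab' ignored (set empty)
end set {} — state 1 not in

Answer: REJECT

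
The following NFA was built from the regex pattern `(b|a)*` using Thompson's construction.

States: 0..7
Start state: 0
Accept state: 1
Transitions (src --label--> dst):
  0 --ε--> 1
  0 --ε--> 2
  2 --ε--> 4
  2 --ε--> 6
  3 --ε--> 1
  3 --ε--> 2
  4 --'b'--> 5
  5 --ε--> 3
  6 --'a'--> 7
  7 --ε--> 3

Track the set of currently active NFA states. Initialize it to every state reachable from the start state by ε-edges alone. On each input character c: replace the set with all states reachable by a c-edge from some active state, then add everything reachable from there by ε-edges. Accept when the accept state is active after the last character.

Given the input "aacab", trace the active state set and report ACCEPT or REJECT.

start: ε-closure({0}) = {0,1,2,4,6}
'a' @ 1: {1,2,3,4,6,7}  ✓accept
'a' @ 2: {1,2,3,4,6,7}  ✓accept
'c' @ 3: {}  — dead — no transitions
rest 'ab' ignored (set empty)
end set {} — state 1 not in

Answer: REJECT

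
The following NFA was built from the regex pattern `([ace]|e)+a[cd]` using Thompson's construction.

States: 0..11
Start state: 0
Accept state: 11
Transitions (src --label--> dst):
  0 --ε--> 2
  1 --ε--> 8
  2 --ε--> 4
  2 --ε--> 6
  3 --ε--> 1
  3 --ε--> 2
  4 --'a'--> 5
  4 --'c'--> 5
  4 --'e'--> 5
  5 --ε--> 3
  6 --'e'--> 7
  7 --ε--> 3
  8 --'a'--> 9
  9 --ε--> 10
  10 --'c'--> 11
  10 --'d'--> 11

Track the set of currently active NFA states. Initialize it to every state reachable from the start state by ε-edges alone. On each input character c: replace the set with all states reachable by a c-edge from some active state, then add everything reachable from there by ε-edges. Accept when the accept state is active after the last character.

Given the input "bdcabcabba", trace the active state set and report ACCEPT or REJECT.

start: ε-closure({0}) = {0,2,4,6}
'b' @ 1: {}  — dead — no transitions
rest 'dcabcabba' ignored (set empty)
end set {} — state 11 not in

Answer: REJECT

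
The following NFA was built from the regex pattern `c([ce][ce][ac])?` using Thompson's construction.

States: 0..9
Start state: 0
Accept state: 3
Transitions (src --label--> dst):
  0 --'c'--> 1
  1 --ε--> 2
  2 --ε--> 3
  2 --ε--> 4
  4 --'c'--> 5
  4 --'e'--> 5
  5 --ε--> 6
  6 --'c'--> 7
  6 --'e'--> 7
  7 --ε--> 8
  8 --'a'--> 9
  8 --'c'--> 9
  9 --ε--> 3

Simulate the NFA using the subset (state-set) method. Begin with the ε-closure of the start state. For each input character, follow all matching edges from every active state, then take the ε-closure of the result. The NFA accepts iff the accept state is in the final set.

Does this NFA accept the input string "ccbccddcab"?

Answer: REJECT

Steps:
start: ε-closure({0}) = {0}
'c' @ 1: {1,2,3,4}  (accept∈set)
'c' @ 2: {5,6}
'b' @ 3: {}  — no active states
rest 'ccddcab' ignored (set empty)
final: {}; accept 3 not in set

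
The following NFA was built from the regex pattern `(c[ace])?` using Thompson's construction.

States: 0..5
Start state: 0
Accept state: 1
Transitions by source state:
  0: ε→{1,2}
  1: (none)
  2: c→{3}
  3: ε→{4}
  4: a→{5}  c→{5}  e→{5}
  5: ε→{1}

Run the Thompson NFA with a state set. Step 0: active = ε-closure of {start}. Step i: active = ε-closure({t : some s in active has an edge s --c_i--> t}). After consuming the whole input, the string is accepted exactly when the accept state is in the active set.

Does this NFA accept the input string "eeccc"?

S₀ = ε-closure({0}) = {0,1,2}
'e' @ 1: {}  — no active states
rest 'eccc' ignored (set empty)
final: {}; accept 1 not in set

Answer: REJECT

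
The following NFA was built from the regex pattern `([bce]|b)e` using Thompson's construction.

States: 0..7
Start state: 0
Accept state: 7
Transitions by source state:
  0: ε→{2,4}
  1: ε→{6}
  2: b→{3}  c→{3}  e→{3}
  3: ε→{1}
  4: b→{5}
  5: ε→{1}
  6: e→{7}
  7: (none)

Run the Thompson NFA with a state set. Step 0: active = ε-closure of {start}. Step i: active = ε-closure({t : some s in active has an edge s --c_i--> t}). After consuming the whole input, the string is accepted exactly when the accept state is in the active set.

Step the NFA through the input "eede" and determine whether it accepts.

initial (ε-close {0}): {0,2,4}
'e' @ 1: {1,3,6}
'e' @ 2: {7}  [accepting]
'd' @ 3: {}  — no active states
rest 'e' ignored (set empty)
after full input: {}  (accept=7 not in)

Answer: REJECT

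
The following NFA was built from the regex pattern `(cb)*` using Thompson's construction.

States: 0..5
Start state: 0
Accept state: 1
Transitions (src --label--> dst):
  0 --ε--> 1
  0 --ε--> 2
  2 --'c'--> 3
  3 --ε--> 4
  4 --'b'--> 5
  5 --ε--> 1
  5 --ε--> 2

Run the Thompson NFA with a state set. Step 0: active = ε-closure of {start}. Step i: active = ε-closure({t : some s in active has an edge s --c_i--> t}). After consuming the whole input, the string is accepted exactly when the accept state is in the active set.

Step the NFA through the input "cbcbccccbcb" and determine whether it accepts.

Answer: REJECT

Trace:
initial (ε-close {0}): {0,1,2}
'c' @ 1: {3,4}
'b' @ 2: {1,2,5}  ✓accept
'c' @ 3: {3,4}
'b' @ 4: {1,2,5}  ✓accept
'c' @ 5: {3,4}
'c' @ 6: {}  — dead — no transitions
rest 'ccbcb' ignored (set empty)
after full input: {}  (accept=1 not in)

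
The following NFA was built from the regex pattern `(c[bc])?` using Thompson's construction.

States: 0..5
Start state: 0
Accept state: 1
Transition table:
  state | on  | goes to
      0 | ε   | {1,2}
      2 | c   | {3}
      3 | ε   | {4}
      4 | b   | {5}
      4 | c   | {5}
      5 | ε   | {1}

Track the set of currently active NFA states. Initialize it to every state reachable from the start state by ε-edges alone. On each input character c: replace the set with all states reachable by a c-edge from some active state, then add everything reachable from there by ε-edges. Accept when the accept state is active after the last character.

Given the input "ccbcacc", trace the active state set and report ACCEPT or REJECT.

Answer: REJECT

Derivation:
S₀ = ε-closure({0}) = {0,1,2}
'c' @ 1: {3,4}
'c' @ 2: {1,5}  (accept∈set)
'b' @ 3: {}  — state set empty
rest 'cacc' ignored (set empty)
final: {}; accept 1 not in set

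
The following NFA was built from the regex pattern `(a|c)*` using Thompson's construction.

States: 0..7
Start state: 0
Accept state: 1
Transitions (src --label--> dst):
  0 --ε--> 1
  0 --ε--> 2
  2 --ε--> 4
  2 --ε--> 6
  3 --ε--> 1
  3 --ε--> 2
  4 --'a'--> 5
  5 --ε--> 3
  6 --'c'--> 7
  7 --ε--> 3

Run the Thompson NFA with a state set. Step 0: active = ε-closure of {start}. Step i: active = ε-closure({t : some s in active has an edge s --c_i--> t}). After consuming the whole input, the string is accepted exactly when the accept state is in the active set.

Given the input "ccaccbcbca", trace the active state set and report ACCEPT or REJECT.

Answer: REJECT

Trace:
initial (ε-close {0}): {0,1,2,4,6}
'c' @ 1: {1,2,3,4,6,7}  (accept∈set)
'c' @ 2: {1,2,3,4,6,7}  (accept∈set)
'a' @ 3: {1,2,3,4,5,6}  (accept∈set)
'c' @ 4: {1,2,3,4,6,7}  (accept∈set)
'c' @ 5: {1,2,3,4,6,7}  (accept∈set)
'b' @ 6: {}  — dead — no transitions
rest 'cbca' ignored (set empty)
final: {}; accept 1 not in set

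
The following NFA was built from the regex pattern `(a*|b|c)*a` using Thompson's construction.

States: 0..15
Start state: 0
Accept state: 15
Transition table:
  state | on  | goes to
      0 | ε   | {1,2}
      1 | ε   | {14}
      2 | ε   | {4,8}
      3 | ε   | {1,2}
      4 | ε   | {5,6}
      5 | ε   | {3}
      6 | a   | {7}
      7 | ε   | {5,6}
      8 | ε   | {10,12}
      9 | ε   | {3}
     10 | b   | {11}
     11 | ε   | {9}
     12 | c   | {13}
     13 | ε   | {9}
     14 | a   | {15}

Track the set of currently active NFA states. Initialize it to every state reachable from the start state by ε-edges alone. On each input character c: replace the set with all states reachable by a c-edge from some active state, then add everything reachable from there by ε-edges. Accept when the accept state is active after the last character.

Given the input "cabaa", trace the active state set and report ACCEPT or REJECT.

start: ε-closure({0}) = {0,1,2,3,4,5,6,8,10,12,14}
'c' @ 1: {1,2,3,4,5,6,8,9,10,12,13,14}
'a' @ 2: {1,2,3,4,5,6,7,8,10,12,14,15}  ✓accept
'b' @ 3: {1,2,3,4,5,6,8,9,10,11,12,14}
'a' @ 4: {1,2,3,4,5,6,7,8,10,12,14,15}  ✓accept
'a' @ 5: {1,2,3,4,5,6,7,8,10,12,14,15}  ✓accept
end set {1,2,3,4,5,6,7,8,10,12,14,15} — state 15 in

Answer: ACCEPT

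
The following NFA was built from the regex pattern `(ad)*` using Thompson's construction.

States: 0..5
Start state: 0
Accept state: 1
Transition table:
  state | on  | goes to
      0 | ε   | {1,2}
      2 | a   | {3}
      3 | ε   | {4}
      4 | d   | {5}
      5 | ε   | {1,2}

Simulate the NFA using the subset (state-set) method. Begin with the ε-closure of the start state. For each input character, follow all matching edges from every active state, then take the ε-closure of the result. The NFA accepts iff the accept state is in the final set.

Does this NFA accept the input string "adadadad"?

Answer: ACCEPT

Steps:
initial (ε-close {0}): {0,1,2}
'a' @ 1: {3,4}
'd' @ 2: {1,2,5}  ✓accept
'a' @ 3: {3,4}
'd' @ 4: {1,2,5}  ✓accept
'a' @ 5: {3,4}
'd' @ 6: {1,2,5}  ✓accept
'a' @ 7: {3,4}
'd' @ 8: {1,2,5}  ✓accept
end set {1,2,5} — state 1 in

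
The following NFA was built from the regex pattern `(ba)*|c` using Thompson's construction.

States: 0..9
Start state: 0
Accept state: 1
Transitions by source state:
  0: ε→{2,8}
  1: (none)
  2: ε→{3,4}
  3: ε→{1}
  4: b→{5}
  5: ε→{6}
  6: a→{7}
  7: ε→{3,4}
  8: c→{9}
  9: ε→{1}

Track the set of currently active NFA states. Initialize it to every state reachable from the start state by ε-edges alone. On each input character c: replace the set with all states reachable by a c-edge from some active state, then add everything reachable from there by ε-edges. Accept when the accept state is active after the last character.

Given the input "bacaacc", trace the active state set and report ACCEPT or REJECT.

start: ε-closure({0}) = {0,1,2,3,4,8}
'b' @ 1: {5,6}
'a' @ 2: {1,3,4,7}  ✓accept
'c' @ 3: {}  — no active states
rest 'aacc' ignored (set empty)
after full input: {}  (accept=1 not in)

Answer: REJECT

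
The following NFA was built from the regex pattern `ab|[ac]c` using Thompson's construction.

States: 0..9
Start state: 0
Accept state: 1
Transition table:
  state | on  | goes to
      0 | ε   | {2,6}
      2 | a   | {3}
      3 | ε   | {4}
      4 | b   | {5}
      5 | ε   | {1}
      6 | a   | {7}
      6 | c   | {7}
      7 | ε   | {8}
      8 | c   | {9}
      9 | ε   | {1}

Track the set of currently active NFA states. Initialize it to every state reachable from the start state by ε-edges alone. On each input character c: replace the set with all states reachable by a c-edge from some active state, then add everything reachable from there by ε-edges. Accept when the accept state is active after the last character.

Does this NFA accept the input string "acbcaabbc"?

Answer: REJECT

Derivation:
initial (ε-close {0}): {0,2,6}
'a' @ 1: {3,4,7,8}
'c' @ 2: {1,9}  ✓accept
'b' @ 3: {}  — no active states
rest 'caabbc' ignored (set empty)
end set {} — state 1 not in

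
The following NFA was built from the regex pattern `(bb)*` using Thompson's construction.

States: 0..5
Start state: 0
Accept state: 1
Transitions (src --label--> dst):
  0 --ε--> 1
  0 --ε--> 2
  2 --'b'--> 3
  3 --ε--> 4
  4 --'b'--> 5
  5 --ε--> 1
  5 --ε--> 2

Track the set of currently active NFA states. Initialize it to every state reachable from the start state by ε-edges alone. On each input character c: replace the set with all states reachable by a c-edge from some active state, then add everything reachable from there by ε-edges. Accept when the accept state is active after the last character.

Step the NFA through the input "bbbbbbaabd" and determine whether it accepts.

S₀ = ε-closure({0}) = {0,1,2}
'b' @ 1: {3,4}
'b' @ 2: {1,2,5}  ✓accept
'b' @ 3: {3,4}
'b' @ 4: {1,2,5}  ✓accept
'b' @ 5: {3,4}
'b' @ 6: {1,2,5}  ✓accept
'a' @ 7: {}  — dead — no transitions
rest 'abd' ignored (set empty)
final: {}; accept 1 not in set

Answer: REJECT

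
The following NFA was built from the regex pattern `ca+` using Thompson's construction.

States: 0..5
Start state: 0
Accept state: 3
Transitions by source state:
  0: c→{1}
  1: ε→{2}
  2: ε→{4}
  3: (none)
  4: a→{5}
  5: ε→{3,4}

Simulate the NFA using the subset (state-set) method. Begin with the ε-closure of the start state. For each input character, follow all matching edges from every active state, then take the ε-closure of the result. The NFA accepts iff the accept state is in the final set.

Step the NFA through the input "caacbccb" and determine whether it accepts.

S₀ = ε-closure({0}) = {0}
'c' @ 1: {1,2,4}
'a' @ 2: {3,4,5}  [accepting]
'a' @ 3: {3,4,5}  [accepting]
'c' @ 4: {}  — no active states
rest 'bccb' ignored (set empty)
final: {}; accept 3 not in set

Answer: REJECT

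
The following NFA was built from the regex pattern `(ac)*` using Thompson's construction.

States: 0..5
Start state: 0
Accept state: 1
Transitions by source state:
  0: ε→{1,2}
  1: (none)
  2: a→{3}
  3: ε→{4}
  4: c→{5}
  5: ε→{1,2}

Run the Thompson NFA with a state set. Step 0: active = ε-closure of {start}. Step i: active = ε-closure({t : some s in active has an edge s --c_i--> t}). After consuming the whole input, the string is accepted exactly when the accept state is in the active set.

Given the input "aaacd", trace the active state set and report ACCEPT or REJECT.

Answer: REJECT

Derivation:
start: ε-closure({0}) = {0,1,2}
'a' @ 1: {3,4}
'a' @ 2: {}  — dead — no transitions
rest 'acd' ignored (set empty)
final: {}; accept 1 not in set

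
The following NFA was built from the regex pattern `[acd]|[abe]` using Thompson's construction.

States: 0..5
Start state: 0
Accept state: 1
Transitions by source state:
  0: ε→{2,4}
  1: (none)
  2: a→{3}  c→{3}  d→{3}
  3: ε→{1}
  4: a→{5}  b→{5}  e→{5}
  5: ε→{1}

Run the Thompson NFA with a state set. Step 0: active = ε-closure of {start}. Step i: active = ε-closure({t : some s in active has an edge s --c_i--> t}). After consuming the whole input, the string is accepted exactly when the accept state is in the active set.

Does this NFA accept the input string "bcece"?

S₀ = ε-closure({0}) = {0,2,4}
'b' @ 1: {1,5}  [accepting]
'c' @ 2: {}  — dead — no transitions
rest 'ece' ignored (set empty)
final: {}; accept 1 not in set

Answer: REJECT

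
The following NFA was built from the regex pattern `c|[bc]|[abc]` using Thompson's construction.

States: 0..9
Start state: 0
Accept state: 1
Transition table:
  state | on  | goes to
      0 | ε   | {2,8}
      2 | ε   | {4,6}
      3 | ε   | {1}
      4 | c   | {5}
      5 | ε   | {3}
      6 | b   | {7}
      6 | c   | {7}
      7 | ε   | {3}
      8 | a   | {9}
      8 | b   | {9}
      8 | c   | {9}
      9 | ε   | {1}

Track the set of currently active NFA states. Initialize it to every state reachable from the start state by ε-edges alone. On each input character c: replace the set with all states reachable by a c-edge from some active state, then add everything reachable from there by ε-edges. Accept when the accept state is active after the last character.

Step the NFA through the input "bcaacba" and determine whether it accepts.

start: ε-closure({0}) = {0,2,4,6,8}
'b' @ 1: {1,3,7,9}  ✓accept
'c' @ 2: {}  — no active states
rest 'aacba' ignored (set empty)
end set {} — state 1 not in

Answer: REJECT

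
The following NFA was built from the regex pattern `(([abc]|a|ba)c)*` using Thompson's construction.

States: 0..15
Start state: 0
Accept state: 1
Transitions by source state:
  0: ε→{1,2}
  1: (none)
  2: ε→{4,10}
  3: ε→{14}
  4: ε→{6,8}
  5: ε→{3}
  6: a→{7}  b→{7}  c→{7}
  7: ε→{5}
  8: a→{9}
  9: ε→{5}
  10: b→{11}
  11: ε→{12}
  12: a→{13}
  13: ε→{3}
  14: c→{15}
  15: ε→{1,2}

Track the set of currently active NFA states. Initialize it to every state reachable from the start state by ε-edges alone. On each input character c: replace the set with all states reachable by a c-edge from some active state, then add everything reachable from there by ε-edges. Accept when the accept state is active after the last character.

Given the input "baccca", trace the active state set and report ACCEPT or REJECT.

Answer: REJECT

Trace:
S₀ = ε-closure({0}) = {0,1,2,4,6,8,10}
'b' @ 1: {3,5,7,11,12,14}
'a' @ 2: {3,13,14}
'c' @ 3: {1,2,4,6,8,10,15}  [accepting]
'c' @ 4: {3,5,7,14}
'c' @ 5: {1,2,4,6,8,10,15}  [accepting]
'a' @ 6: {3,5,7,9,14}
after full input: {3,5,7,9,14}  (accept=1 not in)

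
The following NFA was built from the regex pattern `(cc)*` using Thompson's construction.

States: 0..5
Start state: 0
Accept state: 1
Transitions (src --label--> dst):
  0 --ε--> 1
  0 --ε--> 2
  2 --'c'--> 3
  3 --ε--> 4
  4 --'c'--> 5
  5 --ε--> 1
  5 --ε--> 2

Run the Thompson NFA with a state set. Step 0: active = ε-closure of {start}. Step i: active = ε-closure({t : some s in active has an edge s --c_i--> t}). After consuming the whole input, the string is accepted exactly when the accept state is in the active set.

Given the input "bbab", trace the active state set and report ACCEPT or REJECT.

S₀ = ε-closure({0}) = {0,1,2}
'b' @ 1: {}  — state set empty
rest 'bab' ignored (set empty)
end set {} — state 1 not in

Answer: REJECT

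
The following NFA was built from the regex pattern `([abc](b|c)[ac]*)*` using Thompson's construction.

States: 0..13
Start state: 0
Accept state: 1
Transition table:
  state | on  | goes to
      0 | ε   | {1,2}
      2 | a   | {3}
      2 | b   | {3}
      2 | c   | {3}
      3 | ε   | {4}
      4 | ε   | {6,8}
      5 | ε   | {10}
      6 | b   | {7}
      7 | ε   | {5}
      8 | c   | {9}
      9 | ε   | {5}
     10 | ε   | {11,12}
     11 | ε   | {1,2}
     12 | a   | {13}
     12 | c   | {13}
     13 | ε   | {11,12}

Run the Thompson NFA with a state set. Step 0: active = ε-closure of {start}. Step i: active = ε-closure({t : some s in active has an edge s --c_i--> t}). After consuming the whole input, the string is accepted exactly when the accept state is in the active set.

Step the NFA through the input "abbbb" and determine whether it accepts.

Answer: REJECT

Steps:
start: ε-closure({0}) = {0,1,2}
'a' @ 1: {3,4,6,8}
'b' @ 2: {1,2,5,7,10,11,12}  (accept∈set)
'b' @ 3: {3,4,6,8}
'b' @ 4: {1,2,5,7,10,11,12}  (accept∈set)
'b' @ 5: {3,4,6,8}
after full input: {3,4,6,8}  (accept=1 not in)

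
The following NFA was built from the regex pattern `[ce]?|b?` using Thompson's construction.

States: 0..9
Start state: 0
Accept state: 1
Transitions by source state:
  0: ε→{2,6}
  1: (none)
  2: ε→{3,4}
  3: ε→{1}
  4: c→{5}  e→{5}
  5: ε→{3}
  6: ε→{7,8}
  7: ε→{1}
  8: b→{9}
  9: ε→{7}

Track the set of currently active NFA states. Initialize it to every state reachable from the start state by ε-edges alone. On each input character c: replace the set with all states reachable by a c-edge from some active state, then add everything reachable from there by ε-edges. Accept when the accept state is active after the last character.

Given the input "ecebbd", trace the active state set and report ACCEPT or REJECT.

start: ε-closure({0}) = {0,1,2,3,4,6,7,8}
'e' @ 1: {1,3,5}  (accept∈set)
'c' @ 2: {}  — dead — no transitions
rest 'ebbd' ignored (set empty)
final: {}; accept 1 not in set

Answer: REJECT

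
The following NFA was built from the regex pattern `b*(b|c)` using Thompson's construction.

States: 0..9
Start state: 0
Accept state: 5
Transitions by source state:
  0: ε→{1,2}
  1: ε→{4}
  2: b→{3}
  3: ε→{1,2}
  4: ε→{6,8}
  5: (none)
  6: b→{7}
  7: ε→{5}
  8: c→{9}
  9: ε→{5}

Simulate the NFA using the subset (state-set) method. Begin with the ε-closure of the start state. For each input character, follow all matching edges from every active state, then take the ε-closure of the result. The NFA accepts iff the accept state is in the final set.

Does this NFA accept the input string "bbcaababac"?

S₀ = ε-closure({0}) = {0,1,2,4,6,8}
'b' @ 1: {1,2,3,4,5,6,7,8}  (accept∈set)
'b' @ 2: {1,2,3,4,5,6,7,8}  (accept∈set)
'c' @ 3: {5,9}  (accept∈set)
'a' @ 4: {}  — state set empty
rest 'ababac' ignored (set empty)
end set {} — state 5 not in

Answer: REJECT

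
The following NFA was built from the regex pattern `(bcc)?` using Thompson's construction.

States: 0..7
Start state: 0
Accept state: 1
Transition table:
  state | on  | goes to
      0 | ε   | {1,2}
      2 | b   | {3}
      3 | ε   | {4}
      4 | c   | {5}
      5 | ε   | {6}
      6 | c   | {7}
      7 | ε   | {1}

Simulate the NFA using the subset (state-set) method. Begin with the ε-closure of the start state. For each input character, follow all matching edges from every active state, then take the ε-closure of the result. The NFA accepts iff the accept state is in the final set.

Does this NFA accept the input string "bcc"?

Answer: ACCEPT

Trace:
initial (ε-close {0}): {0,1,2}
'b' @ 1: {3,4}
'c' @ 2: {5,6}
'c' @ 3: {1,7}  (accept∈set)
end set {1,7} — state 1 in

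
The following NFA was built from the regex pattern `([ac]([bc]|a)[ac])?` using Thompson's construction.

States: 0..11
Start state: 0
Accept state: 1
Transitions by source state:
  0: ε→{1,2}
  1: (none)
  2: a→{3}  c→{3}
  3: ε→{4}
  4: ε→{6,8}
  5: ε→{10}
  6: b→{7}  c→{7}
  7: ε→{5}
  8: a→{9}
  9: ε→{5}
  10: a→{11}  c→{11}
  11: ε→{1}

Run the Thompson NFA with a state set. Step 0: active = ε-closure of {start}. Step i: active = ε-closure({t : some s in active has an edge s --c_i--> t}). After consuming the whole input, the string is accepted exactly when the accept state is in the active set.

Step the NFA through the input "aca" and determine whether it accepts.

Answer: ACCEPT

Derivation:
start: ε-closure({0}) = {0,1,2}
'a' @ 1: {3,4,6,8}
'c' @ 2: {5,7,10}
'a' @ 3: {1,11}  ✓accept
end set {1,11} — state 1 in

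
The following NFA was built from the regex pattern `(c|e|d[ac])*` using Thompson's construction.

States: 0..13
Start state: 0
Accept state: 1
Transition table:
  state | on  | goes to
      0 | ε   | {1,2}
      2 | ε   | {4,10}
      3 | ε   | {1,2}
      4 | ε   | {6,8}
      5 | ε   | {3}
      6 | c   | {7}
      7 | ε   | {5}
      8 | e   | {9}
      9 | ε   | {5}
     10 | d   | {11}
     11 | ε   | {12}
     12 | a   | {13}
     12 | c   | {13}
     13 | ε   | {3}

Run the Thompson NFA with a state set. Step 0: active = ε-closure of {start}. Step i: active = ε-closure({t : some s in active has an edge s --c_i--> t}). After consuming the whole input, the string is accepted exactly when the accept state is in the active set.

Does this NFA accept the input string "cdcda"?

Answer: ACCEPT

Derivation:
start: ε-closure({0}) = {0,1,2,4,6,8,10}
'c' @ 1: {1,2,3,4,5,6,7,8,10}  [accepting]
'd' @ 2: {11,12}
'c' @ 3: {1,2,3,4,6,8,10,13}  [accepting]
'd' @ 4: {11,12}
'a' @ 5: {1,2,3,4,6,8,10,13}  [accepting]
final: {1,2,3,4,6,8,10,13}; accept 1 in set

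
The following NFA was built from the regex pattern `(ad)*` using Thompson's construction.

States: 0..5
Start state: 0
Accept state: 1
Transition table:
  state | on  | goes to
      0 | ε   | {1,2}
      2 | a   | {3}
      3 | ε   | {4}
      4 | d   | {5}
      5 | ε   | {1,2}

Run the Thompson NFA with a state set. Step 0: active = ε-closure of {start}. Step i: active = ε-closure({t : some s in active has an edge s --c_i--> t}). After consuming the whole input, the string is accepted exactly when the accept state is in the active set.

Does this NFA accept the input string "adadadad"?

Answer: ACCEPT

Steps:
S₀ = ε-closure({0}) = {0,1,2}
'a' @ 1: {3,4}
'd' @ 2: {1,2,5}  [accepting]
'a' @ 3: {3,4}
'd' @ 4: {1,2,5}  [accepting]
'a' @ 5: {3,4}
'd' @ 6: {1,2,5}  [accepting]
'a' @ 7: {3,4}
'd' @ 8: {1,2,5}  [accepting]
final: {1,2,5}; accept 1 in set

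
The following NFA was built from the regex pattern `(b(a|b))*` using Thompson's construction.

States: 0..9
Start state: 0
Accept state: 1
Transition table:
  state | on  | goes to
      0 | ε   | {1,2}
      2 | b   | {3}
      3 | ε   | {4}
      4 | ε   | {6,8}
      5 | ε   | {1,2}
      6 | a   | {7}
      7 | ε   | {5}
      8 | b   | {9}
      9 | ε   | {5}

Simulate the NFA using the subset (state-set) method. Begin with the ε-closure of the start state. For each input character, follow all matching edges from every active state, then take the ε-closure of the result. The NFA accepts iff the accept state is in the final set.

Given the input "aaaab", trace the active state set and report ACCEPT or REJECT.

initial (ε-close {0}): {0,1,2}
'a' @ 1: {}  — state set empty
rest 'aaab' ignored (set empty)
final: {}; accept 1 not in set

Answer: REJECT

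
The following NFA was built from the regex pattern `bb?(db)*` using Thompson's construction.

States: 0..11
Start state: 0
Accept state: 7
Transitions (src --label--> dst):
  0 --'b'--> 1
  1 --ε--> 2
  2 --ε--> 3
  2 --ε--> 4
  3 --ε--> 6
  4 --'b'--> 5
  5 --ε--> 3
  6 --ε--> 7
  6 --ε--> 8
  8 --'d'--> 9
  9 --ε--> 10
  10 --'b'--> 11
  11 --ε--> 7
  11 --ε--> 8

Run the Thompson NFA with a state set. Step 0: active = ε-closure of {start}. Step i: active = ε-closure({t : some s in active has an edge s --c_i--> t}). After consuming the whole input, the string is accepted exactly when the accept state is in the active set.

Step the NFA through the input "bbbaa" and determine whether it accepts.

initial (ε-close {0}): {0}
'b' @ 1: {1,2,3,4,6,7,8}  [accepting]
'b' @ 2: {3,5,6,7,8}  [accepting]
'b' @ 3: {}  — state set empty
rest 'aa' ignored (set empty)
after full input: {}  (accept=7 not in)

Answer: REJECT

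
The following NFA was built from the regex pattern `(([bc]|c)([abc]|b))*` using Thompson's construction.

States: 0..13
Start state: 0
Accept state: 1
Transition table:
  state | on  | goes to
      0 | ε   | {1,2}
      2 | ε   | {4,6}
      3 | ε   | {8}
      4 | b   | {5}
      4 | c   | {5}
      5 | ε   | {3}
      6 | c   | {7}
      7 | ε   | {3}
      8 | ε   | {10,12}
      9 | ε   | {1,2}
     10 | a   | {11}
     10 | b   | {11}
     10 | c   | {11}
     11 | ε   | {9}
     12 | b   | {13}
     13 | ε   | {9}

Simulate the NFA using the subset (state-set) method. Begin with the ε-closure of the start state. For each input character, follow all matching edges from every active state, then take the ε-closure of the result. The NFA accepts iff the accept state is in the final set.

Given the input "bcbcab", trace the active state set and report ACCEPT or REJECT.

Answer: REJECT

Trace:
initial (ε-close {0}): {0,1,2,4,6}
'b' @ 1: {3,5,8,10,12}
'c' @ 2: {1,2,4,6,9,11}  (accept∈set)
'b' @ 3: {3,5,8,10,12}
'c' @ 4: {1,2,4,6,9,11}  (accept∈set)
'a' @ 5: {}  — state set empty
rest 'b' ignored (set empty)
final: {}; accept 1 not in set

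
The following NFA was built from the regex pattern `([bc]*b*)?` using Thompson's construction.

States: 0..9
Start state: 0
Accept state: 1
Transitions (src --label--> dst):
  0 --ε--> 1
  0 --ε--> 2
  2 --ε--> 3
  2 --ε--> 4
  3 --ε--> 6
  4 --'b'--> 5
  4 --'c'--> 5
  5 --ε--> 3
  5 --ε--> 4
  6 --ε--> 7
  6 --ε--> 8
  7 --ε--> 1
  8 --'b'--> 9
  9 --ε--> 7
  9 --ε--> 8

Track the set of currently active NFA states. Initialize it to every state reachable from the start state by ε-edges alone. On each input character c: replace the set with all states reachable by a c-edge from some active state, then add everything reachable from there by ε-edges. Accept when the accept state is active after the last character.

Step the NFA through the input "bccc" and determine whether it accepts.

start: ε-closure({0}) = {0,1,2,3,4,6,7,8}
'b' @ 1: {1,3,4,5,6,7,8,9}  ✓accept
'c' @ 2: {1,3,4,5,6,7,8}  ✓accept
'c' @ 3: {1,3,4,5,6,7,8}  ✓accept
'c' @ 4: {1,3,4,5,6,7,8}  ✓accept
final: {1,3,4,5,6,7,8}; accept 1 in set

Answer: ACCEPT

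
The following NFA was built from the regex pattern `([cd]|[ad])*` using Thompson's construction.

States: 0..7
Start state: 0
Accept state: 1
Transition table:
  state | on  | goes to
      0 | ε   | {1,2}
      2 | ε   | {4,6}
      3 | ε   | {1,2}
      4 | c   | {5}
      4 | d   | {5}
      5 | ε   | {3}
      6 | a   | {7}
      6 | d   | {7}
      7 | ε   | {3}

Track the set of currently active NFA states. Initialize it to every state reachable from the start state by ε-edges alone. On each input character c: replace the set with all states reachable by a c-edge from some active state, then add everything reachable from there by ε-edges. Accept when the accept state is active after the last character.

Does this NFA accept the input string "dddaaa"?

Answer: ACCEPT

Trace:
start: ε-closure({0}) = {0,1,2,4,6}
'd' @ 1: {1,2,3,4,5,6,7}  ✓accept
'd' @ 2: {1,2,3,4,5,6,7}  ✓accept
'd' @ 3: {1,2,3,4,5,6,7}  ✓accept
'a' @ 4: {1,2,3,4,6,7}  ✓accept
'a' @ 5: {1,2,3,4,6,7}  ✓accept
'a' @ 6: {1,2,3,4,6,7}  ✓accept
end set {1,2,3,4,6,7} — state 1 in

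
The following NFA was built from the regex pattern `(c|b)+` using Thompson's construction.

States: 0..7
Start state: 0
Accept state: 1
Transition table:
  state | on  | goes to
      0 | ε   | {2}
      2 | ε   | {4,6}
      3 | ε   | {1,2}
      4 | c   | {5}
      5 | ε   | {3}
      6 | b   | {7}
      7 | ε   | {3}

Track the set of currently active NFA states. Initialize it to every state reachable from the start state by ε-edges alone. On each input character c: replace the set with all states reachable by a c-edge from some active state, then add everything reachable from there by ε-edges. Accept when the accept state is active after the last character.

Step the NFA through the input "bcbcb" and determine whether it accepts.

Answer: ACCEPT

Derivation:
S₀ = ε-closure({0}) = {0,2,4,6}
'b' @ 1: {1,2,3,4,6,7}  (accept∈set)
'c' @ 2: {1,2,3,4,5,6}  (accept∈set)
'b' @ 3: {1,2,3,4,6,7}  (accept∈set)
'c' @ 4: {1,2,3,4,5,6}  (accept∈set)
'b' @ 5: {1,2,3,4,6,7}  (accept∈set)
final: {1,2,3,4,6,7}; accept 1 in set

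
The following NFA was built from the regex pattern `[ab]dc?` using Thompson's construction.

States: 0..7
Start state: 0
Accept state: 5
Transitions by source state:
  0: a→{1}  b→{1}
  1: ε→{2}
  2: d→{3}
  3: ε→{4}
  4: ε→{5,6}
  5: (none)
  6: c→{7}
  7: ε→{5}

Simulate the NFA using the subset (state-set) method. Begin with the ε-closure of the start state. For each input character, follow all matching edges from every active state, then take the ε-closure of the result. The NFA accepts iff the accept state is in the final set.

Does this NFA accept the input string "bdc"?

Answer: ACCEPT

Trace:
initial (ε-close {0}): {0}
'b' @ 1: {1,2}
'd' @ 2: {3,4,5,6}  [accepting]
'c' @ 3: {5,7}  [accepting]
end set {5,7} — state 5 in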